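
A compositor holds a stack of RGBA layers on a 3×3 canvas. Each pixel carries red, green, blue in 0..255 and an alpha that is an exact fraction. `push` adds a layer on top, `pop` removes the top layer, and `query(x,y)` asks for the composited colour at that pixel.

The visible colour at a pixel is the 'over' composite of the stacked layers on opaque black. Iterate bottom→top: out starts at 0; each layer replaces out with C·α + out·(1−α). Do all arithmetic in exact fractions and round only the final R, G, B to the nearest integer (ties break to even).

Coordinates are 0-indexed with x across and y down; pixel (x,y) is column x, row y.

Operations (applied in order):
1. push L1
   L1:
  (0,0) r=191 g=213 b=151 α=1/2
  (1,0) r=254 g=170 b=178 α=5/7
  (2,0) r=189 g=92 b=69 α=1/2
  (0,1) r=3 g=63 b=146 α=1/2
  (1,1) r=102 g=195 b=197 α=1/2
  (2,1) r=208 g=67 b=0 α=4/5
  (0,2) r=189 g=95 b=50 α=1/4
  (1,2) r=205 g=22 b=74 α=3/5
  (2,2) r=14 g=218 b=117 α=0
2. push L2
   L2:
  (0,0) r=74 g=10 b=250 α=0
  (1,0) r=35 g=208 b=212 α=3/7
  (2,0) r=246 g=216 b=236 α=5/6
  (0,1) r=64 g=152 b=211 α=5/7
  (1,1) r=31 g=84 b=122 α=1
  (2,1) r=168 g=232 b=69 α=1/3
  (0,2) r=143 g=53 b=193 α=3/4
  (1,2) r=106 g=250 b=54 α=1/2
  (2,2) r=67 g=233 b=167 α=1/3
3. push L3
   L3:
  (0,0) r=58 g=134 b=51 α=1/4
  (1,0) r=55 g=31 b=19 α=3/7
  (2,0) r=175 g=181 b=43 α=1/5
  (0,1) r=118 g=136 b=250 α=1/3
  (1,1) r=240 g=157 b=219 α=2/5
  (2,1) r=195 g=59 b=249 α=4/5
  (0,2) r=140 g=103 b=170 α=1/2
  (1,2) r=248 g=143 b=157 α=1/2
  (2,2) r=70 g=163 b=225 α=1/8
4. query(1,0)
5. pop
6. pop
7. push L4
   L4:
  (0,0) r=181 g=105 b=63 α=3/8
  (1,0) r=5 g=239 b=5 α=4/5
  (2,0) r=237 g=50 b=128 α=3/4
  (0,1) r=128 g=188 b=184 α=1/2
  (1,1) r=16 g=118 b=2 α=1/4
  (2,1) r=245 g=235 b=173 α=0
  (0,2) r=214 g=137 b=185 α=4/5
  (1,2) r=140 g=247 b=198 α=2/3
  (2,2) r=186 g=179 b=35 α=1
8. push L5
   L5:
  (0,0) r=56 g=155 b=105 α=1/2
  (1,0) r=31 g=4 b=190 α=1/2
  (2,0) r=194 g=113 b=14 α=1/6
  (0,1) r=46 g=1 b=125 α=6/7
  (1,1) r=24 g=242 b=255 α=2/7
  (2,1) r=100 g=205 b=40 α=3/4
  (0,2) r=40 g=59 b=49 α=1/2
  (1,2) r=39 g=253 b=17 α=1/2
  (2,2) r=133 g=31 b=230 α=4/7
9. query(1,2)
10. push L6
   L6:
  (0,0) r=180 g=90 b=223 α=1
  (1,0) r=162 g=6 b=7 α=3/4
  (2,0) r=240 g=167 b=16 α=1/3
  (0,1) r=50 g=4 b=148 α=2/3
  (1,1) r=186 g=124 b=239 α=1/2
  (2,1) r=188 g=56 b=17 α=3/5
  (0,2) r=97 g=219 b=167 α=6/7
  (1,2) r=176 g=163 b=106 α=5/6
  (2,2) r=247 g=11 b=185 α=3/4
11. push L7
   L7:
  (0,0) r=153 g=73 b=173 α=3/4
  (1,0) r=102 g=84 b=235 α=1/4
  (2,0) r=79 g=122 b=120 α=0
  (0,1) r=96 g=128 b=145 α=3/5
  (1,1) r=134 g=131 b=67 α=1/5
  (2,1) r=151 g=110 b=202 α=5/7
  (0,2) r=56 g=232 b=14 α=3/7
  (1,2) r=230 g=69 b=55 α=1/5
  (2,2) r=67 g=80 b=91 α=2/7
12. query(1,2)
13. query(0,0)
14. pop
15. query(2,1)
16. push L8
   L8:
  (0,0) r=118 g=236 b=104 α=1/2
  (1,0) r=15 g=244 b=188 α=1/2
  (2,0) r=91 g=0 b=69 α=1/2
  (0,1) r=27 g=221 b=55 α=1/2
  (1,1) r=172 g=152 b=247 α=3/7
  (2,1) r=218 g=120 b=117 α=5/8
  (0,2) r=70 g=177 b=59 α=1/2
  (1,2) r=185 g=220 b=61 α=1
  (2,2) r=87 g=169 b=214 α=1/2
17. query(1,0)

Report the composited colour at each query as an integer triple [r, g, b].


at x=1,y=0 over L1,L2,L3:
+L1 (α=5/7) → [1270/7, 850/7, 890/7]
+L2 (α=3/7) → [5815/49, 7768/49, 8012/49]
+L3 (α=3/7) → [31345/343, 35629/343, 34841/343]
= [91, 104, 102]

query (1,2) [L1,L4,L5] — begin 0,0,0
after L1 α=3/5: [123, 66/5, 222/5]
after L4 α=2/3: [403/3, 2536/15, 734/5]
after L5 α=1/2: [260/3, 6331/30, 819/10]
rounded: [87, 211, 82]

(1,2) stack=L1,L4,L5,L6,L7; from [0,0,0]:
after L1 α=3/5: [123, 66/5, 222/5]
after L4 α=2/3: [403/3, 2536/15, 734/5]
after L5 α=1/2: [260/3, 6331/30, 819/10]
after L6 α=5/6: [1450/9, 30781/180, 6119/60]
after L7 α=1/5: [1574/9, 33886/225, 6944/75]
= [175, 151, 93]

query (0,0) [L1,L4,L5,L6,L7] — begin 0,0,0
+L1 (α=1/2) → [191/2, 213/2, 151/2]
+L4 (α=3/8) → [2041/16, 1695/16, 1133/16]
+L5 (α=1/2) → [2937/32, 4175/32, 2813/32]
+L6 (α=1) → [180, 90, 223]
+L7 (α=3/4) → [639/4, 309/4, 371/2]
rounded: [160, 77, 186]

at x=2,y=1 over L1,L4,L5,L6:
+L1 (α=4/5) → [832/5, 268/5, 0]
+L4 (α=0) → [832/5, 268/5, 0]
+L5 (α=3/4) → [583/5, 3343/20, 30]
+L6 (α=3/5) → [3986/25, 5023/50, 111/5]
= [159, 100, 22]

(1,0) stack=L1,L4,L5,L6,L8; from [0,0,0]:
+L1 (α=5/7) → [1270/7, 850/7, 890/7]
+L4 (α=4/5) → [282/7, 7542/35, 206/7]
+L5 (α=1/2) → [499/14, 3841/35, 768/7]
+L6 (α=3/4) → [7303/56, 4471/140, 915/28]
+L8 (α=1/2) → [8143/112, 38631/280, 6179/56]
= [73, 138, 110]


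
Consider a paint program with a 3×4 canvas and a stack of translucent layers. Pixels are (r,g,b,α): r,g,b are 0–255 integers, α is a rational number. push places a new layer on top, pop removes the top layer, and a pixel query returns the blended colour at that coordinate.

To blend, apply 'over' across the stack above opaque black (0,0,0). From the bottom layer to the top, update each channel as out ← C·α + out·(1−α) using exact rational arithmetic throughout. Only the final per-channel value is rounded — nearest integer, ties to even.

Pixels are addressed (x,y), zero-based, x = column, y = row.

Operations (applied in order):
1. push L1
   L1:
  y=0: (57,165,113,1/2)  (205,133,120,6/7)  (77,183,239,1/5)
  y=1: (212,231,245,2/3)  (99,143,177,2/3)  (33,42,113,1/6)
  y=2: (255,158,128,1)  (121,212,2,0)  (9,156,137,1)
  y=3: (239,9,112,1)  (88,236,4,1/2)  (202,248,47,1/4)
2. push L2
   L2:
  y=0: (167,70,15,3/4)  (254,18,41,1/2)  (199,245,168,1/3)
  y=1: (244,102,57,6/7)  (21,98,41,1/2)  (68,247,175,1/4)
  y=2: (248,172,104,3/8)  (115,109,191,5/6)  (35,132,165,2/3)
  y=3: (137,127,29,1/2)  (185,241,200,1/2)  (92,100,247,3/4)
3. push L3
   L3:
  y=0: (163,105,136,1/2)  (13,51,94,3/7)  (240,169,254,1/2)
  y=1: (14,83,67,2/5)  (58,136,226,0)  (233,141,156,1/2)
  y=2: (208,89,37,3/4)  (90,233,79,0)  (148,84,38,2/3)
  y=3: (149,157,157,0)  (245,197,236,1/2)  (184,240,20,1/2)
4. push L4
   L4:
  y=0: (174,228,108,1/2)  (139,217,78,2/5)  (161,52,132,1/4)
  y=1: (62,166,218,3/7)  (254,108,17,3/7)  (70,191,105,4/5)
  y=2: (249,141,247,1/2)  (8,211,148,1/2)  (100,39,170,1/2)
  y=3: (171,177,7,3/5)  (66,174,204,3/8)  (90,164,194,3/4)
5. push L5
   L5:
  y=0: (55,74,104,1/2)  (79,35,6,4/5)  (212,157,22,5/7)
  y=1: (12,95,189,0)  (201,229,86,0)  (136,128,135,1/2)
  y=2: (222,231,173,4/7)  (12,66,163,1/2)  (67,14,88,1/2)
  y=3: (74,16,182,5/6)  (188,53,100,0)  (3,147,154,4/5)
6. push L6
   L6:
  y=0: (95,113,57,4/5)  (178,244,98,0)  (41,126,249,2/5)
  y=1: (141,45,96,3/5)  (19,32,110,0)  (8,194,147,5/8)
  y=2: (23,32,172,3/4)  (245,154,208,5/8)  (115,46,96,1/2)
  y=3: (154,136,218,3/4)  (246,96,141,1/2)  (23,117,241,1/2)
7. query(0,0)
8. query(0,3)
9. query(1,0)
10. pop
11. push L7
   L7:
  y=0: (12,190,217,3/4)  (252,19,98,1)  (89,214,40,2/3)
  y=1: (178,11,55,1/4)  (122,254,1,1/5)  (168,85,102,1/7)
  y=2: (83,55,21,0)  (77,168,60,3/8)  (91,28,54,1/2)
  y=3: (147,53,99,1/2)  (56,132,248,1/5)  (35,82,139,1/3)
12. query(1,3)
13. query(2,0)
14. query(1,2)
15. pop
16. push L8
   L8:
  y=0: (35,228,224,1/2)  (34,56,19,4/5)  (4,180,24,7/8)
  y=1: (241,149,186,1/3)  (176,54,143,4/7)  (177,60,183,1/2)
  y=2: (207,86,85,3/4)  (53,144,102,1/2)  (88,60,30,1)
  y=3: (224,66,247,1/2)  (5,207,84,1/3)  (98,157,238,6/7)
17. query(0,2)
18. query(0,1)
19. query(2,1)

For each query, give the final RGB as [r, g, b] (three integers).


at x=0,y=0 over L1,L2,L3,L4,L5,L6:
+L1 (α=1/2) → [57/2, 165/2, 113/2]
+L2 (α=3/4) → [1059/8, 585/8, 203/8]
+L3 (α=1/2) → [2363/16, 1425/16, 1291/16]
+L4 (α=1/2) → [5147/32, 5073/32, 3019/32]
+L5 (α=1/2) → [6907/64, 7441/64, 6347/64]
+L6 (α=4/5) → [31227/320, 36369/320, 20939/320]
rounded: [98, 114, 65]

(0,3) stack=L1,L2,L3,L4,L5,L6; from [0,0,0]:
+L1 (α=1) → [239, 9, 112]
+L2 (α=1/2) → [188, 68, 141/2]
+L3 (α=0) → [188, 68, 141/2]
+L4 (α=3/5) → [889/5, 667/5, 162/5]
+L5 (α=5/6) → [913/10, 1067/30, 2356/15]
+L6 (α=3/4) → [5533/40, 13307/120, 6083/30]
→ [138, 111, 203]

at x=1,y=0 over L1,L2,L3,L4,L5,L6:
after L1 α=6/7: [1230/7, 114, 720/7]
after L2 α=1/2: [1504/7, 66, 1007/14]
after L3 α=3/7: [6289/49, 417/7, 3988/49]
after L4 α=2/5: [32489/245, 4289/35, 19608/245]
after L5 α=4/5: [109909/1225, 9189/175, 25488/1225]
after L6 α=0: [109909/1225, 9189/175, 25488/1225]
= [90, 53, 21]

query (1,3) [L1,L2,L3,L4,L5,L7] — begin 0,0,0
after L1 α=1/2: [44, 118, 2]
after L2 α=1/2: [229/2, 359/2, 101]
after L3 α=1/2: [719/4, 753/4, 337/2]
after L4 α=3/8: [4387/32, 5853/32, 2909/16]
after L5 α=0: [4387/32, 5853/32, 2909/16]
after L7 α=1/5: [967/8, 6909/40, 3901/20]
= [121, 173, 195]

at x=2,y=0 over L1,L2,L3,L4,L5,L7:
L1 α=1/5: [77/5, 183/5, 239/5]
L2 α=1/3: [383/5, 1591/15, 1318/15]
L3 α=1/2: [1583/10, 2063/15, 2564/15]
L4 α=1/4: [6359/40, 2323/20, 806/5]
L5 α=5/7: [3937/20, 10173/70, 2162/35]
L7 α=2/3: [2499/20, 40133/210, 1654/35]
→ [125, 191, 47]

at x=1,y=2 over L1,L2,L3,L4,L5,L7:
L1 α=0: [0, 0, 0]
L2 α=5/6: [575/6, 545/6, 955/6]
L3 α=0: [575/6, 545/6, 955/6]
L4 α=1/2: [623/12, 1811/12, 1843/12]
L5 α=1/2: [767/24, 2603/24, 3799/24]
L7 α=3/8: [9379/192, 25111/192, 23315/192]
= [49, 131, 121]

at x=0,y=2 over L1,L2,L3,L4,L5,L8:
+L1 (α=1) → [255, 158, 128]
+L2 (α=3/8) → [2019/8, 653/4, 119]
+L3 (α=3/4) → [7011/32, 1721/16, 115/2]
+L4 (α=1/2) → [14979/64, 3977/32, 609/4]
+L5 (α=4/7) → [101769/448, 41499/224, 4595/28]
+L8 (α=3/4) → [379977/1792, 99291/896, 11735/112]
rounded: [212, 111, 105]

(0,1) stack=L1,L2,L3,L4,L5,L8; from [0,0,0]:
L1 α=2/3: [424/3, 154, 490/3]
L2 α=6/7: [688/3, 766/7, 1516/21]
L3 α=2/5: [716/5, 692/7, 2454/35]
L4 α=3/7: [542/5, 6254/49, 32706/245]
L5 α=0: [542/5, 6254/49, 32706/245]
L8 α=1/3: [763/5, 6603/49, 36994/245]
= [153, 135, 151]

query (2,1) [L1,L2,L3,L4,L5,L8] — begin 0,0,0
L1 α=1/6: [11/2, 7, 113/6]
L2 α=1/4: [169/8, 67, 463/8]
L3 α=1/2: [2033/16, 104, 1711/16]
L4 α=4/5: [6513/80, 868/5, 8431/80]
L5 α=1/2: [17393/160, 754/5, 19231/160]
L8 α=1/2: [45713/320, 527/5, 48511/320]
rounded: [143, 105, 152]


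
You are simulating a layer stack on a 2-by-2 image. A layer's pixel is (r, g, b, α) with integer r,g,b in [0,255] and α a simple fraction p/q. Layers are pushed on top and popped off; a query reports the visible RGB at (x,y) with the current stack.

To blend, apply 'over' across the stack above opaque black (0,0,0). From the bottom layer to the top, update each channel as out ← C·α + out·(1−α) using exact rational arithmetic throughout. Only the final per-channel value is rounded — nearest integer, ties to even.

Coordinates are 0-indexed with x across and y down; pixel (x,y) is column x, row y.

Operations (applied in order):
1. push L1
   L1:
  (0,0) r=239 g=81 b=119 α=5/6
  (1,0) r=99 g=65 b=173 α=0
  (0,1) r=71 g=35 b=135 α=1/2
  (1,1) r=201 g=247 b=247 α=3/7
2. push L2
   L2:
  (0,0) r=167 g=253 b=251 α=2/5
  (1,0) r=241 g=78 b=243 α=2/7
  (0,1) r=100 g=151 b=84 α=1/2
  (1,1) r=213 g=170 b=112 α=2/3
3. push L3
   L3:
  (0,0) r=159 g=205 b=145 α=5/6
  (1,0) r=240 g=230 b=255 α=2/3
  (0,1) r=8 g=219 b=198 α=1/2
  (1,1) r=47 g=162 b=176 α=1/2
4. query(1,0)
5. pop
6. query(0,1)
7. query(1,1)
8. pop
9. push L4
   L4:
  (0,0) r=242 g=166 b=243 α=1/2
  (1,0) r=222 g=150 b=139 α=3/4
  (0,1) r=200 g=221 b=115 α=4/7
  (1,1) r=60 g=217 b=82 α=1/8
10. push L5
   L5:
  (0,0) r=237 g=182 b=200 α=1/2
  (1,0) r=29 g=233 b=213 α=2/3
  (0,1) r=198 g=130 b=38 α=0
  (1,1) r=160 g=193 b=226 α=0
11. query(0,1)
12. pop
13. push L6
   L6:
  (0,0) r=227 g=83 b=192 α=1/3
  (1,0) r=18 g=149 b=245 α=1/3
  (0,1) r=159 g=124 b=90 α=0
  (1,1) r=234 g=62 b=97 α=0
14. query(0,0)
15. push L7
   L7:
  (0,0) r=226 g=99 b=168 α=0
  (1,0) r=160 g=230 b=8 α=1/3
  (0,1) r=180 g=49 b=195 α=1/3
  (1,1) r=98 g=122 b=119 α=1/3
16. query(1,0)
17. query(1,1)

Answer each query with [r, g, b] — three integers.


query (1,0) [L1,L2,L3] — begin 0,0,0
after L1 α=0: [0, 0, 0]
after L2 α=2/7: [482/7, 156/7, 486/7]
after L3 α=2/3: [3842/21, 3376/21, 1352/7]
= [183, 161, 193]

at x=0,y=1 over L1,L2:
+L1 (α=1/2) → [71/2, 35/2, 135/2]
+L2 (α=1/2) → [271/4, 337/4, 303/4]
= [68, 84, 76]

(1,1) stack=L1,L2; from [0,0,0]:
+L1 (α=3/7) → [603/7, 741/7, 741/7]
+L2 (α=2/3) → [1195/7, 3121/21, 2309/21]
rounded: [171, 149, 110]

(0,1) stack=L1,L4,L5; from [0,0,0]:
after L1 α=1/2: [71/2, 35/2, 135/2]
after L4 α=4/7: [259/2, 1873/14, 1325/14]
after L5 α=0: [259/2, 1873/14, 1325/14]
→ [130, 134, 95]

at x=0,y=0 over L1,L4,L6:
+L1 (α=5/6) → [1195/6, 135/2, 595/6]
+L4 (α=1/2) → [2647/12, 467/4, 2053/12]
+L6 (α=1/3) → [4009/18, 211/2, 3205/18]
= [223, 106, 178]

at x=1,y=0 over L1,L4,L6,L7:
+L1 (α=0) → [0, 0, 0]
+L4 (α=3/4) → [333/2, 225/2, 417/4]
+L6 (α=1/3) → [117, 374/3, 907/6]
+L7 (α=1/3) → [394/3, 1438/9, 931/9]
→ [131, 160, 103]

(1,1) stack=L1,L4,L6,L7; from [0,0,0]:
+L1 (α=3/7) → [603/7, 741/7, 741/7]
+L4 (α=1/8) → [663/8, 479/4, 823/8]
+L6 (α=0) → [663/8, 479/4, 823/8]
+L7 (α=1/3) → [1055/12, 241/2, 433/4]
= [88, 120, 108]


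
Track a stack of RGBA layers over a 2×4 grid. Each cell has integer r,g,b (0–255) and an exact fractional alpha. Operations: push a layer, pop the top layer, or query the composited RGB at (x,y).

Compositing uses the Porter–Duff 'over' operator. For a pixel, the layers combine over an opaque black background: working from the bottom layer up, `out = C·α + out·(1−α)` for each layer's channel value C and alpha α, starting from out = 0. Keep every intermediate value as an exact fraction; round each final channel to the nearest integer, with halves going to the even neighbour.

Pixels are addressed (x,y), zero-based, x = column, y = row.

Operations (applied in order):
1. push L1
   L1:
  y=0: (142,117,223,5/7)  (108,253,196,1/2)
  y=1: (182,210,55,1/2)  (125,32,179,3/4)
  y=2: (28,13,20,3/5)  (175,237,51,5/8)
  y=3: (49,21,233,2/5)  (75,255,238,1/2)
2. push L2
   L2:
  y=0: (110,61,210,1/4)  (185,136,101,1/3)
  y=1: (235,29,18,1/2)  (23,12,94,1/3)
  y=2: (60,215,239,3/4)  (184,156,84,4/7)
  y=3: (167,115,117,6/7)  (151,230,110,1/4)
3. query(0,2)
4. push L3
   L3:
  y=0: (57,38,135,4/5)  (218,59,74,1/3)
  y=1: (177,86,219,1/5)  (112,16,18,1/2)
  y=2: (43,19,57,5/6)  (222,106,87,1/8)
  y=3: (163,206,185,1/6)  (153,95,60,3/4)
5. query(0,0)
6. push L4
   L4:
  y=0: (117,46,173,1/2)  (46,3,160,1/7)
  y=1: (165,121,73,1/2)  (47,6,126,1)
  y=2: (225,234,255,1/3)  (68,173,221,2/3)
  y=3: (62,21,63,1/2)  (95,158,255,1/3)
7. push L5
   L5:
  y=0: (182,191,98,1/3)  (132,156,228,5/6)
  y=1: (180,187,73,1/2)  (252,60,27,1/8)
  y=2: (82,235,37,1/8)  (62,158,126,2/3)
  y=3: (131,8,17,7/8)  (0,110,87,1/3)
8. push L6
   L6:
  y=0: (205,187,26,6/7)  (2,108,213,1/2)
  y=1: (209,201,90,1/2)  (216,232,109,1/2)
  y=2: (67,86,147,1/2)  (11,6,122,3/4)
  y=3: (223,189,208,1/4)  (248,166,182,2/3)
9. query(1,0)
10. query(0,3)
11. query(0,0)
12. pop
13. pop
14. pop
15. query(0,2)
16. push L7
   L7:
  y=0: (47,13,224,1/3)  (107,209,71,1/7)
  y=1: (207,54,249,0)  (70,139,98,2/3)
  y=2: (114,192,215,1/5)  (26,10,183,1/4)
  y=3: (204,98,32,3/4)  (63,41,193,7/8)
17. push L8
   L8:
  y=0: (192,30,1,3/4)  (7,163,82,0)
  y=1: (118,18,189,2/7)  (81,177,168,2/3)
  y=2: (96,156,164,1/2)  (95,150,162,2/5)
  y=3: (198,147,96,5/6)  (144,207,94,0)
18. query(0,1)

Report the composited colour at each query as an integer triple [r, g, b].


(0,2) stack=L1,L2; from [0,0,0]:
+L1 (α=3/5) → [84/5, 39/5, 12]
+L2 (α=3/4) → [246/5, 816/5, 729/4]
→ [49, 163, 182]

query (0,0) [L1,L2,L3] — begin 0,0,0
after L1 α=5/7: [710/7, 585/7, 1115/7]
after L2 α=1/4: [725/7, 1091/14, 4815/28]
after L3 α=4/5: [2321/35, 3219/70, 3987/28]
→ [66, 46, 142]

query (1,0) [L1,L2,L3,L4,L5,L6] — begin 0,0,0
L1 α=1/2: [54, 253/2, 98]
L2 α=1/3: [293/3, 389/3, 99]
L3 α=1/3: [1240/9, 955/9, 272/3]
L4 α=1/7: [374/3, 1919/21, 704/7]
L5 α=5/6: [1177/9, 18299/126, 4342/21]
L6 α=1/2: [1195/18, 31907/252, 8815/42]
rounded: [66, 127, 210]

query (0,3) [L1,L2,L3,L4,L5,L6] — begin 0,0,0
+L1 (α=2/5) → [98/5, 42/5, 466/5]
+L2 (α=6/7) → [5108/35, 3492/35, 568/5]
+L3 (α=1/6) → [2083/14, 2467/21, 251/2]
+L4 (α=1/2) → [2951/28, 1454/21, 377/4]
+L5 (α=7/8) → [28627/224, 1315/84, 853/32]
+L6 (α=1/4) → [135833/896, 6607/112, 9215/128]
= [152, 59, 72]

query (0,0) [L1,L2,L3,L4,L5,L6] — begin 0,0,0
after L1 α=5/7: [710/7, 585/7, 1115/7]
after L2 α=1/4: [725/7, 1091/14, 4815/28]
after L3 α=4/5: [2321/35, 3219/70, 3987/28]
after L4 α=1/2: [3208/35, 6439/140, 8831/56]
after L5 α=1/3: [4262/35, 6603/70, 11575/84]
after L6 α=6/7: [47312/245, 85143/490, 24679/588]
rounded: [193, 174, 42]

query (0,2) [L1,L2,L3] — begin 0,0,0
after L1 α=3/5: [84/5, 39/5, 12]
after L2 α=3/4: [246/5, 816/5, 729/4]
after L3 α=5/6: [1321/30, 1291/30, 623/8]
→ [44, 43, 78]

(0,1) stack=L1,L2,L3,L7,L8; from [0,0,0]:
L1 α=1/2: [91, 105, 55/2]
L2 α=1/2: [163, 67, 91/4]
L3 α=1/5: [829/5, 354/5, 62]
L7 α=0: [829/5, 354/5, 62]
L8 α=2/7: [1065/7, 390/7, 688/7]
= [152, 56, 98]


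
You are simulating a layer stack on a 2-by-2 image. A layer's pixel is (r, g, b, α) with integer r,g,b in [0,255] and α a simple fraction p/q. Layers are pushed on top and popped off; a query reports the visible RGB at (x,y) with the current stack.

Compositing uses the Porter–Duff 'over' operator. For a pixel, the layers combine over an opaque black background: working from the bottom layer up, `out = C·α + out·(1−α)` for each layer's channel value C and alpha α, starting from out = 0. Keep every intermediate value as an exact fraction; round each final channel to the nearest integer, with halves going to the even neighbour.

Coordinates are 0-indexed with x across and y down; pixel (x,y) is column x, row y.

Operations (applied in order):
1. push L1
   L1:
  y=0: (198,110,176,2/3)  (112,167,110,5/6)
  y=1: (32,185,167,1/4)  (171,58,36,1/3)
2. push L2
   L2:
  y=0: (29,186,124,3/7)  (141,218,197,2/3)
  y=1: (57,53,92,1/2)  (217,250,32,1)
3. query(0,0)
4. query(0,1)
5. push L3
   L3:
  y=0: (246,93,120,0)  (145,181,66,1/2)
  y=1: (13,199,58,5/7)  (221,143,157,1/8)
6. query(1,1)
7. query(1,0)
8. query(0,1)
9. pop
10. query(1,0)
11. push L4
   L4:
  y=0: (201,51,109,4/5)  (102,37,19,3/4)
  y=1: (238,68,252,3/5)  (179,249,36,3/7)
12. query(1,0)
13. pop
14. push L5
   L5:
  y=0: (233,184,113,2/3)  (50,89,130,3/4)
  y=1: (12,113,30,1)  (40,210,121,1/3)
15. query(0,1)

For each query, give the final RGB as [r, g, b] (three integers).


at x=0,y=0 over L1,L2:
after L1 α=2/3: [132, 220/3, 352/3]
after L2 α=3/7: [615/7, 2554/21, 2524/21]
rounded: [88, 122, 120]

query (0,1) [L1,L2] — begin 0,0,0
L1 α=1/4: [8, 185/4, 167/4]
L2 α=1/2: [65/2, 397/8, 535/8]
→ [32, 50, 67]

at x=1,y=1 over L1,L2,L3:
after L1 α=1/3: [57, 58/3, 12]
after L2 α=1: [217, 250, 32]
after L3 α=1/8: [435/2, 1893/8, 381/8]
→ [218, 237, 48]

query (1,0) [L1,L2,L3] — begin 0,0,0
L1 α=5/6: [280/3, 835/6, 275/3]
L2 α=2/3: [1126/9, 3451/18, 1457/9]
L3 α=1/2: [2431/18, 6709/36, 2051/18]
rounded: [135, 186, 114]

query (0,1) [L1,L2,L3] — begin 0,0,0
after L1 α=1/4: [8, 185/4, 167/4]
after L2 α=1/2: [65/2, 397/8, 535/8]
after L3 α=5/7: [130/7, 4377/28, 1695/28]
= [19, 156, 61]

at x=1,y=0 over L1,L2:
L1 α=5/6: [280/3, 835/6, 275/3]
L2 α=2/3: [1126/9, 3451/18, 1457/9]
= [125, 192, 162]

(1,0) stack=L1,L2,L4; from [0,0,0]:
after L1 α=5/6: [280/3, 835/6, 275/3]
after L2 α=2/3: [1126/9, 3451/18, 1457/9]
after L4 α=3/4: [970/9, 5449/72, 985/18]
→ [108, 76, 55]

at x=0,y=1 over L1,L2,L5:
+L1 (α=1/4) → [8, 185/4, 167/4]
+L2 (α=1/2) → [65/2, 397/8, 535/8]
+L5 (α=1) → [12, 113, 30]
→ [12, 113, 30]


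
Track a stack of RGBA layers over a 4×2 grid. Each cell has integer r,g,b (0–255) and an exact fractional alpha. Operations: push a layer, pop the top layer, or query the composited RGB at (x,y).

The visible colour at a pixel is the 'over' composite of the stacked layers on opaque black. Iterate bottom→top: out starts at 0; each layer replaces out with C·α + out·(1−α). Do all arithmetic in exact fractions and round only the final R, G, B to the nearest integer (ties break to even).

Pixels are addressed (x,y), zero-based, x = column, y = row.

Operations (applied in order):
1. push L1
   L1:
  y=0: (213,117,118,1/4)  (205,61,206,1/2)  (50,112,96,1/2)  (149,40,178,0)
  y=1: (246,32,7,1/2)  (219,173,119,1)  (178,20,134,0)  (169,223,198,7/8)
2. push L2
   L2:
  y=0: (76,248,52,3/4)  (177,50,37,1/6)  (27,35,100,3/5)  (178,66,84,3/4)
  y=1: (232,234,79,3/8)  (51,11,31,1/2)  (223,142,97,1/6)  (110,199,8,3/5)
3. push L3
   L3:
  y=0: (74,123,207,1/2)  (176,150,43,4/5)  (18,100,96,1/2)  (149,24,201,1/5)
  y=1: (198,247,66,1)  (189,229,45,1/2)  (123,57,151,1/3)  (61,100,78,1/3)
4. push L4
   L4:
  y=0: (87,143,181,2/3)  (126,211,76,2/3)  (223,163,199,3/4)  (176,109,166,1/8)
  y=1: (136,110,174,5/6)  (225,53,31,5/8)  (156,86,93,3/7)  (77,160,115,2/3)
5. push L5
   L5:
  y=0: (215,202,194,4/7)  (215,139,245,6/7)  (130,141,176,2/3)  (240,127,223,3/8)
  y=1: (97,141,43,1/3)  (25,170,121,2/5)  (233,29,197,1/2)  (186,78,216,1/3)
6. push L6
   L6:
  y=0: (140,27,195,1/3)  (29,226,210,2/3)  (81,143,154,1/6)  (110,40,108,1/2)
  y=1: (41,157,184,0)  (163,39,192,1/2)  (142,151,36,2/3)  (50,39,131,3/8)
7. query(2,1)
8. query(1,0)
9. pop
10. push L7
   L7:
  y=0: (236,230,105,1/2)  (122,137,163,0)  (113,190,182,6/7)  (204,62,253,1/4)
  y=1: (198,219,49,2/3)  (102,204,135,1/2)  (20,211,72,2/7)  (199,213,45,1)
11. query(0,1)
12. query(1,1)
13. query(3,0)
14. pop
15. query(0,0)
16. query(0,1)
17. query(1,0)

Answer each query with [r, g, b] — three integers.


(2,1) stack=L1,L2,L3,L4,L5,L6; from [0,0,0]:
+L1 (α=0) → [0, 0, 0]
+L2 (α=1/6) → [223/6, 71/3, 97/6]
+L3 (α=1/3) → [592/9, 313/9, 550/9]
+L4 (α=3/7) → [940/9, 3574/63, 673/9]
+L5 (α=1/2) → [3037/18, 5401/126, 1223/9]
+L6 (α=2/3) → [8149/54, 43453/378, 1871/27]
= [151, 115, 69]

query (1,0) [L1,L2,L3,L4,L5,L6] — begin 0,0,0
after L1 α=1/2: [205/2, 61/2, 103]
after L2 α=1/6: [1379/12, 135/4, 92]
after L3 α=4/5: [9827/60, 507/4, 264/5]
after L4 α=2/3: [24947/180, 2195/12, 1024/15]
after L5 α=6/7: [257147/1260, 12203/84, 23074/105]
after L6 α=2/3: [330227/3780, 50171/252, 67174/315]
= [87, 199, 213]

query (0,1) [L1,L2,L3,L4,L5,L7] — begin 0,0,0
L1 α=1/2: [123, 16, 7/2]
L2 α=3/8: [1311/8, 391/4, 509/16]
L3 α=1: [198, 247, 66]
L4 α=5/6: [439/3, 797/6, 156]
L5 α=1/3: [1169/9, 1220/9, 355/3]
L7 α=2/3: [4733/27, 5162/27, 649/9]
→ [175, 191, 72]

at x=1,y=1 over L1,L2,L3,L4,L5,L7:
after L1 α=1: [219, 173, 119]
after L2 α=1/2: [135, 92, 75]
after L3 α=1/2: [162, 321/2, 60]
after L4 α=5/8: [1611/8, 1493/16, 335/8]
after L5 α=2/5: [5233/40, 9919/80, 2941/40]
after L7 α=1/2: [9313/80, 26239/160, 8341/80]
→ [116, 164, 104]

query (3,0) [L1,L2,L3,L4,L5,L7] — begin 0,0,0
L1 α=0: [0, 0, 0]
L2 α=3/4: [267/2, 99/2, 63]
L3 α=1/5: [683/5, 222/5, 453/5]
L4 α=1/8: [5661/40, 2099/40, 4001/40]
L5 α=3/8: [11421/64, 5147/64, 9353/64]
L7 α=1/4: [47319/256, 19409/256, 44251/256]
= [185, 76, 173]

query (0,0) [L1,L2,L3,L4,L5] — begin 0,0,0
L1 α=1/4: [213/4, 117/4, 59/2]
L2 α=3/4: [1125/16, 3093/16, 371/8]
L3 α=1/2: [2309/32, 5061/32, 2027/16]
L4 α=2/3: [7877/96, 14213/96, 7819/48]
L5 α=4/7: [35397/224, 40069/224, 20235/112]
rounded: [158, 179, 181]

(0,1) stack=L1,L2,L3,L4,L5; from [0,0,0]:
after L1 α=1/2: [123, 16, 7/2]
after L2 α=3/8: [1311/8, 391/4, 509/16]
after L3 α=1: [198, 247, 66]
after L4 α=5/6: [439/3, 797/6, 156]
after L5 α=1/3: [1169/9, 1220/9, 355/3]
= [130, 136, 118]

at x=1,y=0 over L1,L2,L3,L4,L5:
L1 α=1/2: [205/2, 61/2, 103]
L2 α=1/6: [1379/12, 135/4, 92]
L3 α=4/5: [9827/60, 507/4, 264/5]
L4 α=2/3: [24947/180, 2195/12, 1024/15]
L5 α=6/7: [257147/1260, 12203/84, 23074/105]
rounded: [204, 145, 220]


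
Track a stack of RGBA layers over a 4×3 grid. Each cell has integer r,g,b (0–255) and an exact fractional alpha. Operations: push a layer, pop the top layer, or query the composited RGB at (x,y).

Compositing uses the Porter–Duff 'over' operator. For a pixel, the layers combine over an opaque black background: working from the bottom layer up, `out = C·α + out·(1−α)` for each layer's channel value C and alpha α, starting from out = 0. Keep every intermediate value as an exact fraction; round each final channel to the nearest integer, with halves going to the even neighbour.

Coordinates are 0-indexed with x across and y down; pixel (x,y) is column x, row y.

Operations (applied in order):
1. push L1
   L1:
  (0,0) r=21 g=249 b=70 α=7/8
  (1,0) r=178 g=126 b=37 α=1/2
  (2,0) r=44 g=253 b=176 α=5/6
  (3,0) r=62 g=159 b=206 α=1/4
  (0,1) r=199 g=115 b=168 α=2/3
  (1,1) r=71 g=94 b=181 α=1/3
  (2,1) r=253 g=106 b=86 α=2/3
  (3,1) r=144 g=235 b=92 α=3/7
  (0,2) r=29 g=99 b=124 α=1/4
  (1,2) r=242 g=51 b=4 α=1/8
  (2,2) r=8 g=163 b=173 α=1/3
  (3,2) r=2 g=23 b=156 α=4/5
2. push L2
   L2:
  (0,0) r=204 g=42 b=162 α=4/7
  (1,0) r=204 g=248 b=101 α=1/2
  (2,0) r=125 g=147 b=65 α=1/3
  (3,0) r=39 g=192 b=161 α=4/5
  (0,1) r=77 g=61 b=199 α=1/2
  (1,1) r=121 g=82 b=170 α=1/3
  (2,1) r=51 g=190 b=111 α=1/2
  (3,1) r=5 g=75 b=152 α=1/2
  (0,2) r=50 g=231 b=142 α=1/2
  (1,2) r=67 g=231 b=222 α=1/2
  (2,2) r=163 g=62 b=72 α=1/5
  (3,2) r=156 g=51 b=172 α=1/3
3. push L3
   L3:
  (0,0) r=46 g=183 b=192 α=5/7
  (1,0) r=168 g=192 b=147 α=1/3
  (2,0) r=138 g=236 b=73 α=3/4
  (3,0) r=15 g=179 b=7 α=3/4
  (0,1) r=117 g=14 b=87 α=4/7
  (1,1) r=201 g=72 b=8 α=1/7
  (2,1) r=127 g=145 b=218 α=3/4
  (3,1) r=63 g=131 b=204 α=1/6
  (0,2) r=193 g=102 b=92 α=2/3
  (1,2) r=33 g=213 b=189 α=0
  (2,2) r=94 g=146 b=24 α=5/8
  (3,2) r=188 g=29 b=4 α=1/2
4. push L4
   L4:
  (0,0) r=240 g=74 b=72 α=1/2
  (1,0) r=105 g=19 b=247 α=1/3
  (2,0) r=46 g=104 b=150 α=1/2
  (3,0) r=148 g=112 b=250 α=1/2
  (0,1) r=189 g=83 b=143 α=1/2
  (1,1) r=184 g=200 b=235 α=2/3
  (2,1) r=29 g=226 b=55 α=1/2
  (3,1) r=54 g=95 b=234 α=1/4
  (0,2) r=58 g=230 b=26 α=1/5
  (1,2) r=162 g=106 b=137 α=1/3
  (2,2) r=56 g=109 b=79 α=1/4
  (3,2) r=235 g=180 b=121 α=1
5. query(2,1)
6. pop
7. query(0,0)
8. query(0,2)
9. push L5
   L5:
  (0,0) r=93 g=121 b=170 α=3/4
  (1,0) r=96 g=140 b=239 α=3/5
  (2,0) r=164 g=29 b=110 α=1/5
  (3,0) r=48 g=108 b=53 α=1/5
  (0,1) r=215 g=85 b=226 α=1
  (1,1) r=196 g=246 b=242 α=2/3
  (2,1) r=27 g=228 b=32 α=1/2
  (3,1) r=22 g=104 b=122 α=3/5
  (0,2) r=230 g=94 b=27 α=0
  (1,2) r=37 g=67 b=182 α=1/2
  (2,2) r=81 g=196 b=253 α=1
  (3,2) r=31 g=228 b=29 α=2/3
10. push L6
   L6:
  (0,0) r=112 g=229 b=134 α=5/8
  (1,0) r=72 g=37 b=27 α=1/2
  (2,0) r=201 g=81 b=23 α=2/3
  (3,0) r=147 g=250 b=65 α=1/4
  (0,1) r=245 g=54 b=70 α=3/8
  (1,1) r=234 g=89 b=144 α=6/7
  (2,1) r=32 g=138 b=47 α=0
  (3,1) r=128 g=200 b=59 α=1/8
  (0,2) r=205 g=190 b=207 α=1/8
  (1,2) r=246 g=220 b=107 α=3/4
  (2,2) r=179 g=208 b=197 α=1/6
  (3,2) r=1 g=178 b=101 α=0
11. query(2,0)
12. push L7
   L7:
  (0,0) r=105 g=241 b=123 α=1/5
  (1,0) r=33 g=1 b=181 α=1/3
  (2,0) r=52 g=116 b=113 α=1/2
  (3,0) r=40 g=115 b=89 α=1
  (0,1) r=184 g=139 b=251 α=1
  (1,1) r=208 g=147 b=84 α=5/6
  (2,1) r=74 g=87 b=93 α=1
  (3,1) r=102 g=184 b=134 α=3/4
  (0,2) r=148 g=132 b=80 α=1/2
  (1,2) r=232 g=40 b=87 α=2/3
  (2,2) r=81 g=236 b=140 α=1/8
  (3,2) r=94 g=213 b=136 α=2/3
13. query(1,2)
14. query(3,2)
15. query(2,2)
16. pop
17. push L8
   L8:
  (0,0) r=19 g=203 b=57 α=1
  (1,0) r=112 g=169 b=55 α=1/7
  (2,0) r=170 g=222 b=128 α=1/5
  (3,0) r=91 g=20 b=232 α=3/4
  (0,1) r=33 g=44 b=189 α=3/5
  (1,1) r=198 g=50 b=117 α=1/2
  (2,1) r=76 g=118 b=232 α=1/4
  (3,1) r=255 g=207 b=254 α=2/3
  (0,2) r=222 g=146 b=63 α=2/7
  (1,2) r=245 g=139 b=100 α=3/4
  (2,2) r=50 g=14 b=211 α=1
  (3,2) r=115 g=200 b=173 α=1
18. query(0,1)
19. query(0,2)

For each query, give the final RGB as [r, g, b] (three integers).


(2,1) stack=L1,L2,L3,L4; from [0,0,0]:
L1 α=2/3: [506/3, 212/3, 172/3]
L2 α=1/2: [659/6, 391/3, 505/6]
L3 α=3/4: [2945/24, 424/3, 4429/24]
L4 α=1/2: [3641/48, 551/3, 5749/48]
rounded: [76, 184, 120]

query (0,0) [L1,L2,L3] — begin 0,0,0
+L1 (α=7/8) → [147/8, 1743/8, 245/4]
+L2 (α=4/7) → [6969/56, 939/8, 3327/28]
+L3 (α=5/7) → [13409/196, 657/4, 16767/98]
→ [68, 164, 171]

query (0,2) [L1,L2,L3] — begin 0,0,0
after L1 α=1/4: [29/4, 99/4, 31]
after L2 α=1/2: [229/8, 1023/8, 173/2]
after L3 α=2/3: [3317/24, 885/8, 541/6]
= [138, 111, 90]

(2,0) stack=L1,L2,L3,L5,L6; from [0,0,0]:
after L1 α=5/6: [110/3, 1265/6, 440/3]
after L2 α=1/3: [595/9, 1706/9, 1075/9]
after L3 α=3/4: [4321/36, 4039/18, 1523/18]
after L5 α=1/5: [5797/45, 8339/45, 4036/45]
after L6 α=2/3: [23887/135, 15629/135, 6106/135]
rounded: [177, 116, 45]

at x=1,y=2 over L1,L2,L3,L5,L6,L7:
L1 α=1/8: [121/4, 51/8, 1/2]
L2 α=1/2: [389/8, 1899/16, 445/4]
L3 α=0: [389/8, 1899/16, 445/4]
L5 α=1/2: [685/16, 2971/32, 1173/8]
L6 α=3/4: [12493/64, 24091/128, 3741/32]
L7 α=2/3: [14063/64, 34331/384, 3103/32]
rounded: [220, 89, 97]

at x=3,y=2 over L1,L2,L3,L5,L6,L7:
+L1 (α=4/5) → [8/5, 92/5, 624/5]
+L2 (α=1/3) → [796/15, 439/15, 2108/15]
+L3 (α=1/2) → [1808/15, 437/15, 1084/15]
+L5 (α=2/3) → [2738/45, 7277/45, 1954/45]
+L6 (α=0) → [2738/45, 7277/45, 1954/45]
+L7 (α=2/3) → [11198/135, 26447/135, 14194/135]
→ [83, 196, 105]

(2,2) stack=L1,L2,L3,L5,L6,L7; from [0,0,0]:
L1 α=1/3: [8/3, 163/3, 173/3]
L2 α=1/5: [521/15, 838/15, 908/15]
L3 α=5/8: [2871/40, 561/5, 377/10]
L5 α=1: [81, 196, 253]
L6 α=1/6: [292/3, 198, 731/3]
L7 α=1/8: [2287/24, 811/4, 5537/24]
rounded: [95, 203, 231]

query (0,1) [L1,L2,L3,L5,L6,L8] — begin 0,0,0
after L1 α=2/3: [398/3, 230/3, 112]
after L2 α=1/2: [629/6, 413/6, 311/2]
after L3 α=4/7: [1565/14, 75/2, 1629/14]
after L5 α=1: [215, 85, 226]
after L6 α=3/8: [905/4, 587/8, 335/2]
after L8 α=3/5: [1103/10, 223/4, 902/5]
→ [110, 56, 180]

(0,2) stack=L1,L2,L3,L5,L6,L8; from [0,0,0]:
L1 α=1/4: [29/4, 99/4, 31]
L2 α=1/2: [229/8, 1023/8, 173/2]
L3 α=2/3: [3317/24, 885/8, 541/6]
L5 α=0: [3317/24, 885/8, 541/6]
L6 α=1/8: [28139/192, 7715/64, 5029/48]
L8 α=2/7: [225943/1344, 57263/448, 31193/336]
rounded: [168, 128, 93]


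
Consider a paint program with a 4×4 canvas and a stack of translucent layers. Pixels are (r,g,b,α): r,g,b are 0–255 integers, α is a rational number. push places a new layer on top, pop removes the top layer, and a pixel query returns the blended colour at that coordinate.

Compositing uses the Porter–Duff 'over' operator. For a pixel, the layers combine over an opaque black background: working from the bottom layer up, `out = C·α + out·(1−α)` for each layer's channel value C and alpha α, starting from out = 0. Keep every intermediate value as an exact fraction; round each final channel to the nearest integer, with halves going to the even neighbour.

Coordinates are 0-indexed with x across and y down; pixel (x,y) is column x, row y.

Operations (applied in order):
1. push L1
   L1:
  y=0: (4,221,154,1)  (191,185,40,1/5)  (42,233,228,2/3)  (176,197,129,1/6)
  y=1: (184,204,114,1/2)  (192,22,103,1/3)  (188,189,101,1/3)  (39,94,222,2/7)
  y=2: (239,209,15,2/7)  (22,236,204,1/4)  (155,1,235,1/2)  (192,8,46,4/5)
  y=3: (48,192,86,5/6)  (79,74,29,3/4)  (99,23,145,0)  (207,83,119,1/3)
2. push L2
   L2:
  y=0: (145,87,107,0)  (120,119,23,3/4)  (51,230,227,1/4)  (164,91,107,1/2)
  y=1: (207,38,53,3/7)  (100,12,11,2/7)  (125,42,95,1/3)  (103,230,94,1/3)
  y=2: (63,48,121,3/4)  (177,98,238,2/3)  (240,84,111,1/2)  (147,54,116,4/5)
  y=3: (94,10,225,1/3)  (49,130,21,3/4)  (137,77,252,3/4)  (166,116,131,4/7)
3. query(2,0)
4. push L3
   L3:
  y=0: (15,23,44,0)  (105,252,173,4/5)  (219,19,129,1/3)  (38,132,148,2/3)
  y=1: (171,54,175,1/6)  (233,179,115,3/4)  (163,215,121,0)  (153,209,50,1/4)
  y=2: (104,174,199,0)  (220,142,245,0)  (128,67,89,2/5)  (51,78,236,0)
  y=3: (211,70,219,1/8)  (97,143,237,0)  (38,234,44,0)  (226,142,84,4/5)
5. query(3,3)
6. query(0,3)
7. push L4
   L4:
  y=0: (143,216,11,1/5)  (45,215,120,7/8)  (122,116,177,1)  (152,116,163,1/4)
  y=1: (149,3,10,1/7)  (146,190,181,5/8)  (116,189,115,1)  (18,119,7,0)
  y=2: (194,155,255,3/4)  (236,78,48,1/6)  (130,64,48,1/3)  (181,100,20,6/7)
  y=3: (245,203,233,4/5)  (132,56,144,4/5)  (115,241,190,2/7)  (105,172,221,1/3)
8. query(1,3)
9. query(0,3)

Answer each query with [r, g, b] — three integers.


(2,0) stack=L1,L2; from [0,0,0]:
after L1 α=2/3: [28, 466/3, 152]
after L2 α=1/4: [135/4, 174, 683/4]
rounded: [34, 174, 171]

query (3,3) [L1,L2,L3] — begin 0,0,0
L1 α=1/3: [69, 83/3, 119/3]
L2 α=4/7: [871/7, 547/7, 643/7]
L3 α=4/5: [7199/35, 4523/35, 599/7]
rounded: [206, 129, 86]

at x=0,y=3 over L1,L2,L3:
after L1 α=5/6: [40, 160, 215/3]
after L2 α=1/3: [58, 110, 1105/9]
after L3 α=1/8: [617/8, 105, 4853/36]
→ [77, 105, 135]

query (1,3) [L1,L2,L3,L4] — begin 0,0,0
+L1 (α=3/4) → [237/4, 111/2, 87/4]
+L2 (α=3/4) → [825/16, 891/8, 339/16]
+L3 (α=0) → [825/16, 891/8, 339/16]
+L4 (α=4/5) → [9273/80, 2683/40, 1911/16]
rounded: [116, 67, 119]

(0,3) stack=L1,L2,L3,L4; from [0,0,0]:
L1 α=5/6: [40, 160, 215/3]
L2 α=1/3: [58, 110, 1105/9]
L3 α=1/8: [617/8, 105, 4853/36]
L4 α=4/5: [8457/40, 917/5, 7681/36]
rounded: [211, 183, 213]


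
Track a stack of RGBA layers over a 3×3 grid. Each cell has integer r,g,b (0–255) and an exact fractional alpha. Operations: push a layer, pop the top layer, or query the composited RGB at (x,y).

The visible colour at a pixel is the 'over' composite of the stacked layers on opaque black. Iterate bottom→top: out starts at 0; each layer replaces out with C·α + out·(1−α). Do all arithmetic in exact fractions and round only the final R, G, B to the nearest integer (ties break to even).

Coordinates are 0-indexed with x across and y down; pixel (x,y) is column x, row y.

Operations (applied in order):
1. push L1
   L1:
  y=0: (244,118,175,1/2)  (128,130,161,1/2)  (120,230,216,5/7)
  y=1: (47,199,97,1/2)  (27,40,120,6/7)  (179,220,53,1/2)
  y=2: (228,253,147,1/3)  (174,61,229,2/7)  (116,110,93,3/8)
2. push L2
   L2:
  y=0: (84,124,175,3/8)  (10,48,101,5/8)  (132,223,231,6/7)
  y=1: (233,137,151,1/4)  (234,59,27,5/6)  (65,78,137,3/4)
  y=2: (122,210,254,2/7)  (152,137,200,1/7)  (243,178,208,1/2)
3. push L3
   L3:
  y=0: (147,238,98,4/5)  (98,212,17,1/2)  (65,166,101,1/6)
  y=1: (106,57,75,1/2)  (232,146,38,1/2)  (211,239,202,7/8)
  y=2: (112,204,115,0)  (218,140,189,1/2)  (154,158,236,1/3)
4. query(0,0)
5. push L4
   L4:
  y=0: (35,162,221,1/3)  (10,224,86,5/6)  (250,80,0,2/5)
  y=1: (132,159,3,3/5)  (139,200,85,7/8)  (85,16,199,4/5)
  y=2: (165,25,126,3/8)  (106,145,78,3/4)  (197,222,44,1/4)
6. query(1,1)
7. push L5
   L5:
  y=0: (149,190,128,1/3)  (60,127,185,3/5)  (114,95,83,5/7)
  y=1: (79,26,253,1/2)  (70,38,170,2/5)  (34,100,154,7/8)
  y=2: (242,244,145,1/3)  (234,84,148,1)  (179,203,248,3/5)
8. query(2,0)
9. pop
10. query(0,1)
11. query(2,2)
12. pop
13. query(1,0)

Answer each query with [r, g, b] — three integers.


query (0,0) [L1,L2,L3] — begin 0,0,0
+L1 (α=1/2) → [122, 59, 175/2]
+L2 (α=3/8) → [431/4, 667/8, 1925/16]
+L3 (α=4/5) → [2783/20, 8283/40, 8197/80]
→ [139, 207, 102]

at x=1,y=1 over L1,L2,L3,L4:
after L1 α=6/7: [162/7, 240/7, 720/7]
after L2 α=5/6: [1392/7, 2305/42, 555/14]
after L3 α=1/2: [1508/7, 8437/84, 1087/28]
after L4 α=7/8: [8319/56, 126037/672, 17747/224]
rounded: [149, 188, 79]

(2,0) stack=L1,L2,L3,L4,L5; from [0,0,0]:
+L1 (α=5/7) → [600/7, 1150/7, 1080/7]
+L2 (α=6/7) → [6144/49, 10516/49, 10782/49]
+L3 (α=1/6) → [33905/294, 10119/49, 58859/294]
+L4 (α=2/5) → [16581/98, 38197/245, 58859/490]
+L5 (α=5/7) → [44511/343, 192769/1715, 160534/1715]
→ [130, 112, 94]

at x=0,y=1 over L1,L2,L3,L4:
+L1 (α=1/2) → [47/2, 199/2, 97/2]
+L2 (α=1/4) → [607/8, 871/8, 593/8]
+L3 (α=1/2) → [1455/16, 1327/16, 1193/16]
+L4 (α=3/5) → [4623/40, 5143/40, 253/8]
rounded: [116, 129, 32]

(2,2) stack=L1,L2,L3,L4; from [0,0,0]:
+L1 (α=3/8) → [87/2, 165/4, 279/8]
+L2 (α=1/2) → [573/4, 877/8, 1943/16]
+L3 (α=1/3) → [881/6, 503/4, 1277/8]
+L4 (α=1/4) → [1275/8, 2397/16, 4183/32]
→ [159, 150, 131]

query (1,0) [L1,L2,L3] — begin 0,0,0
+L1 (α=1/2) → [64, 65, 161/2]
+L2 (α=5/8) → [121/4, 435/8, 1493/16]
+L3 (α=1/2) → [513/8, 2131/16, 1765/32]
= [64, 133, 55]


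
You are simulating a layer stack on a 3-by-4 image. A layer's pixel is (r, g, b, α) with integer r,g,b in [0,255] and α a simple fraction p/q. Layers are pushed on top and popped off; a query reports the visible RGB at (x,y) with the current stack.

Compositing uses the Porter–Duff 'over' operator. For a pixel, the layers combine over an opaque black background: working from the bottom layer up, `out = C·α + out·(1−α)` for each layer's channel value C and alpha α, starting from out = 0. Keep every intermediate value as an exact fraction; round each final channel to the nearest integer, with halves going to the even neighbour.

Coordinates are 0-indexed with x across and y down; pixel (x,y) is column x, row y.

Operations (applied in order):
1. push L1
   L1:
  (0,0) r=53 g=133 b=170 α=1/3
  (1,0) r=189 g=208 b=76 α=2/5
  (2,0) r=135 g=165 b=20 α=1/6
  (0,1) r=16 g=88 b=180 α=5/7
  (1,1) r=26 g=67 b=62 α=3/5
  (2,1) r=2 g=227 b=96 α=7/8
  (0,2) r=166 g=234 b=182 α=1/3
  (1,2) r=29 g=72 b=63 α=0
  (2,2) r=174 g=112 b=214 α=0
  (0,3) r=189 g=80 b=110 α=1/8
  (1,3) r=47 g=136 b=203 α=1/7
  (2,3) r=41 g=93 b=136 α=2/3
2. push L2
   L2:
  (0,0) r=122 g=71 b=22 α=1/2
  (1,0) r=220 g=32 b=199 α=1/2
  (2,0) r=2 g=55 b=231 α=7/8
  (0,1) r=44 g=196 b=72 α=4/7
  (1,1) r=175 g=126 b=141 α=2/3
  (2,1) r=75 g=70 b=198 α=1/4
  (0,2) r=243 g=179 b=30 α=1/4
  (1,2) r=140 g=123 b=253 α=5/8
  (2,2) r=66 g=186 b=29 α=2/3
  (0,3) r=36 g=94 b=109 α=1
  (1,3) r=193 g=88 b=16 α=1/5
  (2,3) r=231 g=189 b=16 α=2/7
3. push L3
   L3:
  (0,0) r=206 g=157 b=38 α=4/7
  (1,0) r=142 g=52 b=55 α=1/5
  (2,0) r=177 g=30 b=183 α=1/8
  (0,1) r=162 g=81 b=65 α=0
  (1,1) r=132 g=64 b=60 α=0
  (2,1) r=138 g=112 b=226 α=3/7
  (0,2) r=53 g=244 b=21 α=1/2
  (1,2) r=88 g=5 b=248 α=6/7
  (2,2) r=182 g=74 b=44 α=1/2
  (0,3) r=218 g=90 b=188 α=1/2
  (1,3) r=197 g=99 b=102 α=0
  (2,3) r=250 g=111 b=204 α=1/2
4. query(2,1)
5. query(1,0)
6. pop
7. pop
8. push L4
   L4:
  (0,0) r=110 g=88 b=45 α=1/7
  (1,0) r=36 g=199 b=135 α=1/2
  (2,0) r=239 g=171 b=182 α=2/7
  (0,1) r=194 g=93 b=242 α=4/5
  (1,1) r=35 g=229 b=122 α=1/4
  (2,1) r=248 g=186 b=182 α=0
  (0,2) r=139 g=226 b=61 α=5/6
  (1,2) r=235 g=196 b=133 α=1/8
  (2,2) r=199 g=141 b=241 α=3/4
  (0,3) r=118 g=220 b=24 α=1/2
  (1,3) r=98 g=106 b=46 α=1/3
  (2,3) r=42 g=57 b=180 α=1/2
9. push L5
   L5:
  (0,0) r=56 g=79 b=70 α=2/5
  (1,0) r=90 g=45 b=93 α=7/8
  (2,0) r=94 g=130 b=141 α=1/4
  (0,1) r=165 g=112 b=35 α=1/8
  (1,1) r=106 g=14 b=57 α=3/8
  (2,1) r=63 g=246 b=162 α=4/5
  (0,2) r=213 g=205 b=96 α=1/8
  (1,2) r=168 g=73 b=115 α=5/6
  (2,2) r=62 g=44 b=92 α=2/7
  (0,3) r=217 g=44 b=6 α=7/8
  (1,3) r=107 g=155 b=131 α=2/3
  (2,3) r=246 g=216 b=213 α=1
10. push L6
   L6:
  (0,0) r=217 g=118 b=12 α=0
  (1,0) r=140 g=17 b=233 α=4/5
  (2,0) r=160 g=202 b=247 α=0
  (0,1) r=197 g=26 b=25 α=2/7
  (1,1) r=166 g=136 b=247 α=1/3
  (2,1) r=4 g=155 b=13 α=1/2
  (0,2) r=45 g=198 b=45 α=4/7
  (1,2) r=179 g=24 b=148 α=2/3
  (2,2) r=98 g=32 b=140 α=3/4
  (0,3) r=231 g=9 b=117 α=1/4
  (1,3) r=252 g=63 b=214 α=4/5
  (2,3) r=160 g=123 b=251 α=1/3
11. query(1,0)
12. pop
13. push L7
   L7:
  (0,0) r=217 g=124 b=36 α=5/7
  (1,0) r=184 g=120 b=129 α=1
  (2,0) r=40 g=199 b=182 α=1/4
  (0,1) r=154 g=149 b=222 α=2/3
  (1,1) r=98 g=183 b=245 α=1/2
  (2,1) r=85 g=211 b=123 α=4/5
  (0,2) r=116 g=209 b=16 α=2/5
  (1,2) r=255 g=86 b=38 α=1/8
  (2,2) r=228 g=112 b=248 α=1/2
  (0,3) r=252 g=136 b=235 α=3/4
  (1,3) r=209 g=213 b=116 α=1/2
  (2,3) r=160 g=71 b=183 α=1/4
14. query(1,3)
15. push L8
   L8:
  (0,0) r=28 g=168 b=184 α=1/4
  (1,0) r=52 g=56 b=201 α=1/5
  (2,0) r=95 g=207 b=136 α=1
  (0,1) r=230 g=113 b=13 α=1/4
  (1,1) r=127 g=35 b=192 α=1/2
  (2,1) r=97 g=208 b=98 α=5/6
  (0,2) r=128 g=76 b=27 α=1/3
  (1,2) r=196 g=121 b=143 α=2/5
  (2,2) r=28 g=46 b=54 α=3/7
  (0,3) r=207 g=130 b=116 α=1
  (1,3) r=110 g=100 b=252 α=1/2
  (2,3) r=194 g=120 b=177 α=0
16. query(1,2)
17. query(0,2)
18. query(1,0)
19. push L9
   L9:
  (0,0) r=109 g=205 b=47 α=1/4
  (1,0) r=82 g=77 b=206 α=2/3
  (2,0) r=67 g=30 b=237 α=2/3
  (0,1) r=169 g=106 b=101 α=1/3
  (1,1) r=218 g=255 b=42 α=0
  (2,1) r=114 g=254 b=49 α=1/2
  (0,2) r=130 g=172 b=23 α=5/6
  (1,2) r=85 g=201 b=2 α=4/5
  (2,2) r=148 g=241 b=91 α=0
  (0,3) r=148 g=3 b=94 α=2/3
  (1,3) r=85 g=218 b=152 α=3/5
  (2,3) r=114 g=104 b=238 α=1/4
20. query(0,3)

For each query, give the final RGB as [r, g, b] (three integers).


(2,1) stack=L1,L2,L3; from [0,0,0]:
+L1 (α=7/8) → [7/4, 1589/8, 84]
+L2 (α=1/4) → [321/16, 5327/32, 225/2]
+L3 (α=3/7) → [1977/28, 1145/8, 1128/7]
= [71, 143, 161]

(1,0) stack=L1,L2,L3; from [0,0,0]:
L1 α=2/5: [378/5, 416/5, 152/5]
L2 α=1/2: [739/5, 288/5, 1147/10]
L3 α=1/5: [3666/25, 1412/25, 2569/25]
→ [147, 56, 103]

(1,0) stack=L1,L4,L5,L6; from [0,0,0]:
L1 α=2/5: [378/5, 416/5, 152/5]
L4 α=1/2: [279/5, 1411/10, 827/10]
L5 α=7/8: [3429/40, 4561/80, 7337/80]
L6 α=4/5: [25829/200, 10001/400, 81897/400]
rounded: [129, 25, 205]

(1,3) stack=L1,L4,L5,L7; from [0,0,0]:
+L1 (α=1/7) → [47/7, 136/7, 29]
+L4 (α=1/3) → [260/7, 338/7, 104/3]
+L5 (α=2/3) → [586/7, 836/7, 890/9]
+L7 (α=1/2) → [2049/14, 2327/14, 967/9]
→ [146, 166, 107]

at x=1,y=2 over L1,L4,L5,L7,L8:
after L1 α=0: [0, 0, 0]
after L4 α=1/8: [235/8, 49/2, 133/8]
after L5 α=5/6: [6955/48, 779/12, 4733/48]
after L7 α=1/8: [60925/384, 6485/96, 34955/384]
after L8 α=2/5: [111101/640, 14229/160, 71563/640]
rounded: [174, 89, 112]

query (0,2) [L1,L4,L5,L7,L8] — begin 0,0,0
after L1 α=1/3: [166/3, 78, 182/3]
after L4 α=5/6: [2251/18, 604/3, 1097/18]
after L5 α=1/8: [19591/144, 4843/24, 9407/144]
after L7 α=2/5: [30727/240, 8187/40, 10943/240]
after L8 α=1/3: [46087/360, 9707/60, 14183/360]
→ [128, 162, 39]

(1,0) stack=L1,L4,L5,L7,L8; from [0,0,0]:
L1 α=2/5: [378/5, 416/5, 152/5]
L4 α=1/2: [279/5, 1411/10, 827/10]
L5 α=7/8: [3429/40, 4561/80, 7337/80]
L7 α=1: [184, 120, 129]
L8 α=1/5: [788/5, 536/5, 717/5]
= [158, 107, 143]

query (0,3) [L1,L4,L5,L7,L8,L9] — begin 0,0,0
+L1 (α=1/8) → [189/8, 10, 55/4]
+L4 (α=1/2) → [1133/16, 115, 151/8]
+L5 (α=7/8) → [25437/128, 423/8, 487/64]
+L7 (α=3/4) → [122205/512, 3687/32, 45607/256]
+L8 (α=1) → [207, 130, 116]
+L9 (α=2/3) → [503/3, 136/3, 304/3]
rounded: [168, 45, 101]
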